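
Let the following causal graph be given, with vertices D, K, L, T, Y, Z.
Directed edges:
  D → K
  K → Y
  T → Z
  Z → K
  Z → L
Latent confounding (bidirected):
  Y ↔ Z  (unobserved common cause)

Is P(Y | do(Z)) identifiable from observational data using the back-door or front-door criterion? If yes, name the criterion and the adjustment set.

P(Y|do(Z)): frontdoor, adjust for {K}.

desc(Z)\{Z}={K,L,Y}; candidates ⊆ {D,T}.
Z↔Y: latent back-door arc(s) into Z.
size 0: {}; under {} Z still reaches {T,Y} ∋ Y.
size 1: {D}, {T}; under {D} Z still reaches {T,Y} ∋ Y.
size 2: {D,T}; under {D,T} Z still reaches {Y} ∋ Y.
Z↔Y cannot be blocked by any observed set — no back-door set.
{K}: (i) intercepts every directed Z→Y path; (ii) no back-door Z→{K}; (iii) {Z} blocks every back-door {K}→Y. Front-door holds.
P(Y|do(Z)) = Σ_{K} P(K|Z) Σ_{Z'} P(Y|K,Z')P(Z').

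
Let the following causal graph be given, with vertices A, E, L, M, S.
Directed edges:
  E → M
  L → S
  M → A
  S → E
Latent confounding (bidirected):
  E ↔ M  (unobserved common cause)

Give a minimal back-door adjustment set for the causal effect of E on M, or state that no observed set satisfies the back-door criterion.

E→M: no observed back-door set.

desc(E)\{E}={A,M}; candidates ⊆ {L,S}.
E↔M: latent back-door arc(s) into E.
size 0: {}; under {} E still reaches {A,L,M,S} ∋ M.
size 1: {L}, {S}; under {L} E still reaches {A,M,S} ∋ M.
size 2: {L,S}; under {L,S} E still reaches {A,M} ∋ M.
E↔M cannot be blocked by any observed set — no back-door set.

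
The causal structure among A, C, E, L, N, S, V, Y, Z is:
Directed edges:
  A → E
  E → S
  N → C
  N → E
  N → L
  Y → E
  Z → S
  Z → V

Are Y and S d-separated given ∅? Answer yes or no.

No — Y and S are d-connected given ∅.

Bayes-Ball from Y | ∅ reaches {E,S}.
S ∈ reach(Y|∅) ⇒ Y ⊥̸ S | ∅.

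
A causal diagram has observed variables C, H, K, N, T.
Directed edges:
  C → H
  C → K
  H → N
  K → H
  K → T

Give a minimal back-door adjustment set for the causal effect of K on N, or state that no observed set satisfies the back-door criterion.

K→N: minimal back-door set {C}.

desc(K)\{K}={H,N,T}; candidates ⊆ {C}.
size 0: {}; under {} K still reaches {C,H,N} ∋ N.
{C}: K⊥N given {C} in G with K→· removed — back-door holds.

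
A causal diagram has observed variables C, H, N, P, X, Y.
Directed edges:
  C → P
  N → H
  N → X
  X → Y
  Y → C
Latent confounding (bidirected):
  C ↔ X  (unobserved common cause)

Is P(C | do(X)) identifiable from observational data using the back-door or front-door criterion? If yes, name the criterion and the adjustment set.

desc(X)\{X}={C,P,Y}; candidates ⊆ {H,N}.
X↔C: latent back-door arc(s) into X.
size 0: {}; under {} X still reaches {C,H,N,P} ∋ C.
size 1: {H}, {N}; under {H} X still reaches {C,N,P} ∋ C.
size 2: {H,N}; under {H,N} X still reaches {C,P} ∋ C.
X↔C cannot be blocked by any observed set — no back-door set.
{Y}: (i) intercepts every directed X→C path; (ii) no back-door X→{Y}; (iii) {X} blocks every back-door {Y}→C. Front-door holds.
P(C|do(X)) = Σ_{Y} P(Y|X) Σ_{X'} P(C|Y,X')P(X').

P(C|do(X)): frontdoor, adjust for {Y}.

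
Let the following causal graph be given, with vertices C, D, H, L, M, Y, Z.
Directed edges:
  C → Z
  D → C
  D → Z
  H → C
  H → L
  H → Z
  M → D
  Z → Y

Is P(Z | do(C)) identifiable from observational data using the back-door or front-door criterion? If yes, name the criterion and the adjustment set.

P(Z|do(C)): backdoor, adjust for {D, H}.

desc(C)\{C}={Y,Z}; candidates ⊆ {D,H,L,M}.
size 0: {}; under {} C still reaches {D,H,L,M,Y,Z} ∋ Z.
size 1: {D}, {H}, {L} …(+1); under {D} C still reaches {H,L,Y,Z} ∋ Z.
{D,H}: C⊥Z given {D,H} in G with C→· removed — back-door holds.
P(Z|do(C)) = Σ_{D,H} P(Z|C,D,H)·P(D,H).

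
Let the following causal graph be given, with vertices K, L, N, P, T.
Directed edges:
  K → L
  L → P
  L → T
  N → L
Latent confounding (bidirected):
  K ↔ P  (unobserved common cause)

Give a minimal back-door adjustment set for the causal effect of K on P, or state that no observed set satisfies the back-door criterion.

desc(K)\{K}={L,P,T}; candidates ⊆ {N}.
K↔P: latent back-door arc(s) into K.
size 0: {}; under {} K still reaches {P} ∋ P.
size 1: {N}; under {N} K still reaches {P} ∋ P.
K↔P cannot be blocked by any observed set — no back-door set.

K→P: no observed back-door set.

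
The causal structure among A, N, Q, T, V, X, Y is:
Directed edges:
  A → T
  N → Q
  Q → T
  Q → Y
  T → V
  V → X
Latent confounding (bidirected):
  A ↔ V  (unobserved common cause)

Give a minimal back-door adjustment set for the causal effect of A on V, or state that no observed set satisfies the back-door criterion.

desc(A)\{A}={T,V,X}; candidates ⊆ {N,Q,Y}.
A↔V: latent back-door arc(s) into A.
size 0: {}; under {} A still reaches {V,X} ∋ V.
size 1: {N}, {Q}, {Y}; under {N} A still reaches {V,X} ∋ V.
size 2: {N,Q}, {N,Y}, {Q,Y}; under {N,Q} A still reaches {V,X} ∋ V.
A↔V cannot be blocked by any observed set — no back-door set.

A→V: no observed back-door set.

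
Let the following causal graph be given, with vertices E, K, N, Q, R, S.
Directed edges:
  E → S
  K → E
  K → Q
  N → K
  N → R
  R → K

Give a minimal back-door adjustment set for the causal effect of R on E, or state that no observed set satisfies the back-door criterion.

desc(R)\{R}={E,K,Q,S}; candidates ⊆ {N}.
size 0: {}; under {} R still reaches {E,K,N,Q,S} ∋ E.
{N}: R⊥E given {N} in G with R→· removed — back-door holds.

R→E: minimal back-door set {N}.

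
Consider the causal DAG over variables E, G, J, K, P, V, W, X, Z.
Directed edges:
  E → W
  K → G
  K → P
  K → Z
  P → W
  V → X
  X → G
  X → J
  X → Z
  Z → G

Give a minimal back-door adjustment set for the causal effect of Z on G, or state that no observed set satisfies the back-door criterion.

Z→G: minimal back-door set {K, X}.

desc(Z)\{Z}={G}; candidates ⊆ {E,J,K,P,V,W,X}.
size 0: {}; under {} Z still reaches {G,J,K,P,V,W,X} ∋ G.
size 1: {E}, {J}, {K} …(+4); under {E} Z still reaches {G,J,K,P,V,W,X} ∋ G.
{K,X}: Z⊥G given {K,X} in G with Z→· removed — back-door holds.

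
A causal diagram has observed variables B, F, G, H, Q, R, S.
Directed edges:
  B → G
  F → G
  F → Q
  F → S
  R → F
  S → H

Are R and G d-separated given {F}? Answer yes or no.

Bayes-Ball from R | {F} reaches ∅.
G ∉ reach(R|{F}) ⇒ R ⊥ G | {F}.

Yes — R ⊥ G | {F}.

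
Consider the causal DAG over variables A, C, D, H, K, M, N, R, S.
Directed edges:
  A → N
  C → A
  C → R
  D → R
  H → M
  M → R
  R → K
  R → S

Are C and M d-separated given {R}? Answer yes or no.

No — C and M are d-connected given {R}.

Bayes-Ball from C | {R} reaches {A,D,H,M,N}.
M ∈ reach(C|{R}) ⇒ C ⊥̸ M | {R}.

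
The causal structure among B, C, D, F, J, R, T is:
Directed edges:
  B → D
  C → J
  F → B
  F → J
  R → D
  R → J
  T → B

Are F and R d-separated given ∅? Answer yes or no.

Yes — F ⊥ R | ∅.

Bayes-Ball from F | ∅ reaches {B,D,J}.
R ∉ reach(F|∅) ⇒ F ⊥ R | ∅.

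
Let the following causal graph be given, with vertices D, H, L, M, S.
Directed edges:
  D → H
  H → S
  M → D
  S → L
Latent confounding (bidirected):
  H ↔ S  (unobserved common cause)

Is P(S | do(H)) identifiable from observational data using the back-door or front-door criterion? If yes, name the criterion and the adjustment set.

desc(H)\{H}={L,S}; candidates ⊆ {D,M}.
H↔S: latent back-door arc(s) into H.
size 0: {}; under {} H still reaches {D,L,M,S} ∋ S.
size 1: {D}, {M}; under {D} H still reaches {L,S} ∋ S.
size 2: {D,M}; under {D,M} H still reaches {L,S} ∋ S.
H↔S cannot be blocked by any observed set — no back-door set.
No mediator lies on a directed H→…→S path.
Neither criterion identifies P(S|do(H)) in this graph.

P(S|do(H)): not identifiable (no BD/FD set).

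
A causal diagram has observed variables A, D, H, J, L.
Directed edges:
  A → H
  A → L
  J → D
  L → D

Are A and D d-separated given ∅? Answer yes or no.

Bayes-Ball from A | ∅ reaches {D,H,L}.
D ∈ reach(A|∅) ⇒ A ⊥̸ D | ∅.

No — A and D are d-connected given ∅.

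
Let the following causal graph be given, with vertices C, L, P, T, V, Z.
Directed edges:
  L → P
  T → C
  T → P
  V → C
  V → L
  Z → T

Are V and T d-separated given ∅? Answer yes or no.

Bayes-Ball from V | ∅ reaches {C,L,P}.
T ∉ reach(V|∅) ⇒ V ⊥ T | ∅.

Yes — V ⊥ T | ∅.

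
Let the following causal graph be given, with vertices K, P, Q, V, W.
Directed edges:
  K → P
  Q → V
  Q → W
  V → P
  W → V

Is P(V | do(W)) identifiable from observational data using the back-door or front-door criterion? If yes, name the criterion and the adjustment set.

P(V|do(W)): backdoor, adjust for {Q}.

desc(W)\{W}={P,V}; candidates ⊆ {K,Q}.
size 0: {}; under {} W still reaches {P,Q,V} ∋ V.
{Q}: W⊥V given {Q} in G with W→· removed — back-door holds.
P(V|do(W)) = Σ_{Q} P(V|W,Q)·P(Q).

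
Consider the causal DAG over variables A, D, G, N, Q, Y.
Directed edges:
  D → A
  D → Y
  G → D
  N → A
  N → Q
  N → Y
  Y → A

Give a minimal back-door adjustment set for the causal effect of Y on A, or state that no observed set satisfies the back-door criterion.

Y→A: minimal back-door set {D, N}.

desc(Y)\{Y}={A}; candidates ⊆ {D,G,N,Q}.
size 0: {}; under {} Y still reaches {A,D,G,N,Q} ∋ A.
size 1: {D}, {G}, {N} …(+1); under {D} Y still reaches {A,N,Q} ∋ A.
{D,N}: Y⊥A given {D,N} in G with Y→· removed — back-door holds.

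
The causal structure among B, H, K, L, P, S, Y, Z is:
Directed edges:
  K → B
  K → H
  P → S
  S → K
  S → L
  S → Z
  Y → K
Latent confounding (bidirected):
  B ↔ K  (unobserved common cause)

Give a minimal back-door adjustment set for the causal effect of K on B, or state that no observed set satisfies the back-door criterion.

desc(K)\{K}={B,H}; candidates ⊆ {L,P,S,Y,Z}.
K↔B: latent back-door arc(s) into K.
size 0: {}; under {} K still reaches {B,L,P,S,Y,Z} ∋ B.
size 1: {L}, {P}, {S} …(+2); under {L} K still reaches {B,P,S,Y,Z} ∋ B.
size 2: {L,P}, {L,S}, {L,Y} …(+7); under {L,P} K still reaches {B,S,Y,Z} ∋ B.
K↔B cannot be blocked by any observed set — no back-door set.

K→B: no observed back-door set.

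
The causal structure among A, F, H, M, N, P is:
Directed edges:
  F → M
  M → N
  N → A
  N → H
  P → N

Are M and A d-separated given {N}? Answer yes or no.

Yes — M ⊥ A | {N}.

Bayes-Ball from M | {N} reaches {F,P}.
A ∉ reach(M|{N}) ⇒ M ⊥ A | {N}.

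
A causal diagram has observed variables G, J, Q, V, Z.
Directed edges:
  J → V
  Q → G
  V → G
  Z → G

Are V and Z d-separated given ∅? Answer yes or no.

Yes — V ⊥ Z | ∅.

Bayes-Ball from V | ∅ reaches {G,J}.
Z ∉ reach(V|∅) ⇒ V ⊥ Z | ∅.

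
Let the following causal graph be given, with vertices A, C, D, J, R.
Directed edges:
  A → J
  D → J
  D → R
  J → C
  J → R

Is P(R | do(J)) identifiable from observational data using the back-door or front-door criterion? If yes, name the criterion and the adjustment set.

desc(J)\{J}={C,R}; candidates ⊆ {A,D}.
size 0: {}; under {} J still reaches {A,D,R} ∋ R.
{D}: J⊥R given {D} in G with J→· removed — back-door holds.
P(R|do(J)) = Σ_{D} P(R|J,D)·P(D).

P(R|do(J)): backdoor, adjust for {D}.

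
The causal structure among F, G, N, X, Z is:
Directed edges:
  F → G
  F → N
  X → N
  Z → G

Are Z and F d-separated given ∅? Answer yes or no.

Yes — Z ⊥ F | ∅.

Bayes-Ball from Z | ∅ reaches {G}.
F ∉ reach(Z|∅) ⇒ Z ⊥ F | ∅.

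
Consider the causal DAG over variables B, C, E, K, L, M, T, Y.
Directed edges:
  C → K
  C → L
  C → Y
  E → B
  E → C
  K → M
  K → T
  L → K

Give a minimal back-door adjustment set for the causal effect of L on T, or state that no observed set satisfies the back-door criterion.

L→T: minimal back-door set {C}.

desc(L)\{L}={K,M,T}; candidates ⊆ {B,C,E,Y}.
size 0: {}; under {} L still reaches {B,C,E,K,M,T,Y} ∋ T.
{C}: L⊥T given {C} in G with L→· removed — back-door holds.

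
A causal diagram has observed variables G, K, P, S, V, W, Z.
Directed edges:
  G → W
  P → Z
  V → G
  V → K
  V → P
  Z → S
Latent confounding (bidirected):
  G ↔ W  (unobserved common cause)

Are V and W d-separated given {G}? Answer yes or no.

No — V and W are d-connected given {G}.

Bayes-Ball from V | {G} reaches {K,P,S,W,Z}.
W ∈ reach(V|{G}) ⇒ V ⊥̸ W | {G}.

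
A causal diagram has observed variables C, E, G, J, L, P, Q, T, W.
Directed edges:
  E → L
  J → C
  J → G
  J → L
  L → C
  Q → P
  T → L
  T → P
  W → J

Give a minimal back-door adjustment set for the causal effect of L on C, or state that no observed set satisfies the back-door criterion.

L→C: minimal back-door set {J}.

desc(L)\{L}={C}; candidates ⊆ {E,G,J,P,Q,T,W}.
size 0: {}; under {} L still reaches {C,E,G,J,P,T,W} ∋ C.
{J}: L⊥C given {J} in G with L→· removed — back-door holds.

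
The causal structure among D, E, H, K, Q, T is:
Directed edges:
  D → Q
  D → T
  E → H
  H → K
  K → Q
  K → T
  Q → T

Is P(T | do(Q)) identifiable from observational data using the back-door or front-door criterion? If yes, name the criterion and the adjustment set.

desc(Q)\{Q}={T}; candidates ⊆ {D,E,H,K}.
size 0: {}; under {} Q still reaches {D,E,H,K,T} ∋ T.
size 1: {D}, {E}, {H} …(+1); under {D} Q still reaches {E,H,K,T} ∋ T.
{D,K}: Q⊥T given {D,K} in G with Q→· removed — back-door holds.
P(T|do(Q)) = Σ_{D,K} P(T|Q,D,K)·P(D,K).

P(T|do(Q)): backdoor, adjust for {D, K}.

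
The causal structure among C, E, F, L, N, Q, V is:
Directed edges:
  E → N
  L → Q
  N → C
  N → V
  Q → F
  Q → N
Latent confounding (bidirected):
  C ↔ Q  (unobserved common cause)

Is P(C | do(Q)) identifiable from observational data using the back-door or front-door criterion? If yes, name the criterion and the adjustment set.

desc(Q)\{Q}={C,F,N,V}; candidates ⊆ {E,L}.
Q↔C: latent back-door arc(s) into Q.
size 0: {}; under {} Q still reaches {C,L} ∋ C.
size 1: {E}, {L}; under {E} Q still reaches {C,L} ∋ C.
size 2: {E,L}; under {E,L} Q still reaches {C} ∋ C.
Q↔C cannot be blocked by any observed set — no back-door set.
{N}: (i) intercepts every directed Q→C path; (ii) no back-door Q→{N}; (iii) {Q} blocks every back-door {N}→C. Front-door holds.
P(C|do(Q)) = Σ_{N} P(N|Q) Σ_{Q'} P(C|N,Q')P(Q').

P(C|do(Q)): frontdoor, adjust for {N}.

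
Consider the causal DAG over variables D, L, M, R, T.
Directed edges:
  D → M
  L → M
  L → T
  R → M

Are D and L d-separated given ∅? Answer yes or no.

Bayes-Ball from D | ∅ reaches {M}.
L ∉ reach(D|∅) ⇒ D ⊥ L | ∅.

Yes — D ⊥ L | ∅.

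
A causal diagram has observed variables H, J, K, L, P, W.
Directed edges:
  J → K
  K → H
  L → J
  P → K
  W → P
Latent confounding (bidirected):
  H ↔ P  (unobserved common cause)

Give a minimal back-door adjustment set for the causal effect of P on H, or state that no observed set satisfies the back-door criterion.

P→H: no observed back-door set.

desc(P)\{P}={H,K}; candidates ⊆ {J,L,W}.
P↔H: latent back-door arc(s) into P.
size 0: {}; under {} P still reaches {H,W} ∋ H.
size 1: {J}, {L}, {W}; under {J} P still reaches {H,W} ∋ H.
size 2: {J,L}, {J,W}, {L,W}; under {J,L} P still reaches {H,W} ∋ H.
P↔H cannot be blocked by any observed set — no back-door set.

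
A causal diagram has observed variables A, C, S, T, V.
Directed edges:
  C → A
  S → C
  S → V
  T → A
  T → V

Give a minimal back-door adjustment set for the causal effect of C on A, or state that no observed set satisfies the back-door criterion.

desc(C)\{C}={A}; candidates ⊆ {S,T,V}.
∅: C⊥A given ∅ in G with C→· removed — back-door holds.

C→A: minimal back-door set ∅.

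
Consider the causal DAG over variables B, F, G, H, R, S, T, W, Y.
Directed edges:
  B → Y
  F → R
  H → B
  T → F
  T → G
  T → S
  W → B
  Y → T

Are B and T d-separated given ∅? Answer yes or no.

Bayes-Ball from B | ∅ reaches {F,G,H,R,S,T,W,Y}.
T ∈ reach(B|∅) ⇒ B ⊥̸ T | ∅.

No — B and T are d-connected given ∅.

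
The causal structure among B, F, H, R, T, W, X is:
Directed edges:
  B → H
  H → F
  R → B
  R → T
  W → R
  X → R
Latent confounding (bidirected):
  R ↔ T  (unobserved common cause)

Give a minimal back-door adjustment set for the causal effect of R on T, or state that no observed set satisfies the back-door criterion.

R→T: no observed back-door set.

desc(R)\{R}={B,F,H,T}; candidates ⊆ {W,X}.
R↔T: latent back-door arc(s) into R.
size 0: {}; under {} R still reaches {T,W,X} ∋ T.
size 1: {W}, {X}; under {W} R still reaches {T,X} ∋ T.
size 2: {W,X}; under {W,X} R still reaches {T} ∋ T.
R↔T cannot be blocked by any observed set — no back-door set.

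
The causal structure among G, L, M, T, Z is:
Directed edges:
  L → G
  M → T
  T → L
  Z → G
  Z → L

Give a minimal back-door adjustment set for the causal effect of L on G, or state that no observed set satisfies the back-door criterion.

desc(L)\{L}={G}; candidates ⊆ {M,T,Z}.
size 0: {}; under {} L still reaches {G,M,T,Z} ∋ G.
{Z}: L⊥G given {Z} in G with L→· removed — back-door holds.

L→G: minimal back-door set {Z}.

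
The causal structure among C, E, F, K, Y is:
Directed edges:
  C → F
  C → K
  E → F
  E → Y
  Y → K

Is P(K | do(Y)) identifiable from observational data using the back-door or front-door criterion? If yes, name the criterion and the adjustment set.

P(K|do(Y)): backdoor, adjust for ∅.

desc(Y)\{Y}={K}; candidates ⊆ {C,E,F}.
∅: Y⊥K given ∅ in G with Y→· removed — back-door holds.
P(K|do(Y)) = P(K|Y) — no adjustment needed.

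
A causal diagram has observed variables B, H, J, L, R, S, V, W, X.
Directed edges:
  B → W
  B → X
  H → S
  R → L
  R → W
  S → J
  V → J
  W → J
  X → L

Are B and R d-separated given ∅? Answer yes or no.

Yes — B ⊥ R | ∅.

Bayes-Ball from B | ∅ reaches {J,L,W,X}.
R ∉ reach(B|∅) ⇒ B ⊥ R | ∅.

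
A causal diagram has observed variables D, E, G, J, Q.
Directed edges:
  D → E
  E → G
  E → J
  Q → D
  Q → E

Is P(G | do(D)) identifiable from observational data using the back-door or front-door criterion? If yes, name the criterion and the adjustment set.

P(G|do(D)): backdoor, adjust for {Q}.

desc(D)\{D}={E,G,J}; candidates ⊆ {Q}.
size 0: {}; under {} D still reaches {E,G,J,Q} ∋ G.
{Q}: D⊥G given {Q} in G with D→· removed — back-door holds.
P(G|do(D)) = Σ_{Q} P(G|D,Q)·P(Q).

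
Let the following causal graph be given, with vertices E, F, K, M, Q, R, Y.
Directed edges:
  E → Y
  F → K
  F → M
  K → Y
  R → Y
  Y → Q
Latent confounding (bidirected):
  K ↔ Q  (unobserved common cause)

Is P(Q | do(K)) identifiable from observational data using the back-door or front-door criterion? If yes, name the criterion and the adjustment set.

desc(K)\{K}={Q,Y}; candidates ⊆ {E,F,M,R}.
K↔Q: latent back-door arc(s) into K.
size 0: {}; under {} K still reaches {F,M,Q} ∋ Q.
size 1: {E}, {F}, {M} …(+1); under {E} K still reaches {F,M,Q} ∋ Q.
size 2: {E,F}, {E,M}, {E,R} …(+3); under {E,F} K still reaches {Q} ∋ Q.
K↔Q cannot be blocked by any observed set — no back-door set.
{Y}: (i) intercepts every directed K→Q path; (ii) no back-door K→{Y}; (iii) {K} blocks every back-door {Y}→Q. Front-door holds.
P(Q|do(K)) = Σ_{Y} P(Y|K) Σ_{K'} P(Q|Y,K')P(K').

P(Q|do(K)): frontdoor, adjust for {Y}.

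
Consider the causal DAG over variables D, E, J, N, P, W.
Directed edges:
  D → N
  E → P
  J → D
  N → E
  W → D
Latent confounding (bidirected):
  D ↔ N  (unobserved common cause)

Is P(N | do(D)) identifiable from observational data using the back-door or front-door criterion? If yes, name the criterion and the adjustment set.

P(N|do(D)): not identifiable (no BD/FD set).

desc(D)\{D}={E,N,P}; candidates ⊆ {J,W}.
D↔N: latent back-door arc(s) into D.
size 0: {}; under {} D still reaches {E,J,N,P,W} ∋ N.
size 1: {J}, {W}; under {J} D still reaches {E,N,P,W} ∋ N.
size 2: {J,W}; under {J,W} D still reaches {E,N,P} ∋ N.
D↔N cannot be blocked by any observed set — no back-door set.
No mediator lies on a directed D→…→N path.
Neither criterion identifies P(N|do(D)) in this graph.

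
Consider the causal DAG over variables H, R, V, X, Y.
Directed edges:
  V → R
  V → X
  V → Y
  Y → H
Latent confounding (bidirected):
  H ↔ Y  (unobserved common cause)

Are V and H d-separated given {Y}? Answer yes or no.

Bayes-Ball from V | {Y} reaches {H,R,X}.
H ∈ reach(V|{Y}) ⇒ V ⊥̸ H | {Y}.

No — V and H are d-connected given {Y}.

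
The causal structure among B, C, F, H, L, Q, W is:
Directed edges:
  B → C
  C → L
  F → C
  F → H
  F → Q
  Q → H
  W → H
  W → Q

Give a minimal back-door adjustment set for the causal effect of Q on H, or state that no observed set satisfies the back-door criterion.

desc(Q)\{Q}={H}; candidates ⊆ {B,C,F,L,W}.
size 0: {}; under {} Q still reaches {C,F,H,L,W} ∋ H.
size 1: {B}, {C}, {F} …(+2); under {B} Q still reaches {C,F,H,L,W} ∋ H.
{F,W}: Q⊥H given {F,W} in G with Q→· removed — back-door holds.

Q→H: minimal back-door set {F, W}.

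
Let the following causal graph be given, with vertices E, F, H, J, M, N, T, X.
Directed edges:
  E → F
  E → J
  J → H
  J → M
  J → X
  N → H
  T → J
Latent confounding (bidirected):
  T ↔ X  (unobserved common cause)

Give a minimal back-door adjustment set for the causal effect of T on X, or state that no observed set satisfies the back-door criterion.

desc(T)\{T}={H,J,M,X}; candidates ⊆ {E,F,N}.
T↔X: latent back-door arc(s) into T.
size 0: {}; under {} T still reaches {X} ∋ X.
size 1: {E}, {F}, {N}; under {E} T still reaches {X} ∋ X.
size 2: {E,F}, {E,N}, {F,N}; under {E,F} T still reaches {X} ∋ X.
T↔X cannot be blocked by any observed set — no back-door set.

T→X: no observed back-door set.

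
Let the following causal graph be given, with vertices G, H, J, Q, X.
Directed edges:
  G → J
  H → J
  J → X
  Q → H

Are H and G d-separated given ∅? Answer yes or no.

Bayes-Ball from H | ∅ reaches {J,Q,X}.
G ∉ reach(H|∅) ⇒ H ⊥ G | ∅.

Yes — H ⊥ G | ∅.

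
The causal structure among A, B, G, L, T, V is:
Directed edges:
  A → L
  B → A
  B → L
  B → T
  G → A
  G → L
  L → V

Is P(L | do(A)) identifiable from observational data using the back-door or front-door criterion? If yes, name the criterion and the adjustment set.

desc(A)\{A}={L,V}; candidates ⊆ {B,G,T}.
size 0: {}; under {} A still reaches {B,G,L,T,V} ∋ L.
size 1: {B}, {G}, {T}; under {B} A still reaches {G,L,V} ∋ L.
{B,G}: A⊥L given {B,G} in G with A→· removed — back-door holds.
P(L|do(A)) = Σ_{B,G} P(L|A,B,G)·P(B,G).

P(L|do(A)): backdoor, adjust for {B, G}.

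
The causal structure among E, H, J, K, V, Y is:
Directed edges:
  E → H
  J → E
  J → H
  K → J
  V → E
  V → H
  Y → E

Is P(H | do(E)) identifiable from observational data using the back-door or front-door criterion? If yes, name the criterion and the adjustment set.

P(H|do(E)): backdoor, adjust for {J, V}.

desc(E)\{E}={H}; candidates ⊆ {J,K,V,Y}.
size 0: {}; under {} E still reaches {H,J,K,V,Y} ∋ H.
size 1: {J}, {K}, {V} …(+1); under {J} E still reaches {H,V,Y} ∋ H.
{J,V}: E⊥H given {J,V} in G with E→· removed — back-door holds.
P(H|do(E)) = Σ_{J,V} P(H|E,J,V)·P(J,V).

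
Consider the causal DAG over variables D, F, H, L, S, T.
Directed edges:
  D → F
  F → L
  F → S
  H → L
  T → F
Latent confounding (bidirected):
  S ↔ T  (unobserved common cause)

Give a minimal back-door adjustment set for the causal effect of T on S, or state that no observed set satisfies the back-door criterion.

T→S: no observed back-door set.

desc(T)\{T}={F,L,S}; candidates ⊆ {D,H}.
T↔S: latent back-door arc(s) into T.
size 0: {}; under {} T still reaches {S} ∋ S.
size 1: {D}, {H}; under {D} T still reaches {S} ∋ S.
size 2: {D,H}; under {D,H} T still reaches {S} ∋ S.
T↔S cannot be blocked by any observed set — no back-door set.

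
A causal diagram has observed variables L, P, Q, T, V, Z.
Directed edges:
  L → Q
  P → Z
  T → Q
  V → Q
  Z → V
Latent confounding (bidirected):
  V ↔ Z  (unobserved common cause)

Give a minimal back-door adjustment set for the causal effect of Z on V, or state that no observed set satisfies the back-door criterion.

Z→V: no observed back-door set.

desc(Z)\{Z}={Q,V}; candidates ⊆ {L,P,T}.
Z↔V: latent back-door arc(s) into Z.
size 0: {}; under {} Z still reaches {P,Q,V} ∋ V.
size 1: {L}, {P}, {T}; under {L} Z still reaches {P,Q,V} ∋ V.
size 2: {L,P}, {L,T}, {P,T}; under {L,P} Z still reaches {Q,V} ∋ V.
Z↔V cannot be blocked by any observed set — no back-door set.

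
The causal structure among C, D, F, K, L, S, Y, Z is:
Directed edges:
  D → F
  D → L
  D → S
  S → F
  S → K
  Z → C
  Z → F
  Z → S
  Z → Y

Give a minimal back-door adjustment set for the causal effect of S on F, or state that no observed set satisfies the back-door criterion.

S→F: minimal back-door set {D, Z}.

desc(S)\{S}={F,K}; candidates ⊆ {C,D,L,Y,Z}.
size 0: {}; under {} S still reaches {C,D,F,L,Y,Z} ∋ F.
size 1: {C}, {D}, {L} …(+2); under {C} S still reaches {D,F,L,Y,Z} ∋ F.
{D,Z}: S⊥F given {D,Z} in G with S→· removed — back-door holds.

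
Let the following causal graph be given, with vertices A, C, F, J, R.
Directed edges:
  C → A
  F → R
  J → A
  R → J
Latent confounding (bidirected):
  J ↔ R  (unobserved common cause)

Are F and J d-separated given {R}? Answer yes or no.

No — F and J are d-connected given {R}.

Bayes-Ball from F | {R} reaches {A,J}.
J ∈ reach(F|{R}) ⇒ F ⊥̸ J | {R}.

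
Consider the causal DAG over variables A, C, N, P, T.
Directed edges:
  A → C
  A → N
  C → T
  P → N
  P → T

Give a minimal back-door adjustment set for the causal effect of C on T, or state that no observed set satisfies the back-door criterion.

desc(C)\{C}={T}; candidates ⊆ {A,N,P}.
∅: C⊥T given ∅ in G with C→· removed — back-door holds.

C→T: minimal back-door set ∅.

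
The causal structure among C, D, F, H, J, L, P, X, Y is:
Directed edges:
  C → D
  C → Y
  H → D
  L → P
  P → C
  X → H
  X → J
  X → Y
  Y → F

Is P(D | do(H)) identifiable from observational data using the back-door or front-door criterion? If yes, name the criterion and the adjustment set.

P(D|do(H)): backdoor, adjust for ∅.

desc(H)\{H}={D}; candidates ⊆ {C,F,J,L,P,X,Y}.
∅: H⊥D given ∅ in G with H→· removed — back-door holds.
P(D|do(H)) = P(D|H) — no adjustment needed.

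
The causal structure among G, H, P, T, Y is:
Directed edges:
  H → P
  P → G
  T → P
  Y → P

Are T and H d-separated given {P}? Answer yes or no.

Bayes-Ball from T | {P} reaches {H,Y}.
H ∈ reach(T|{P}) ⇒ T ⊥̸ H | {P}.

No — T and H are d-connected given {P}.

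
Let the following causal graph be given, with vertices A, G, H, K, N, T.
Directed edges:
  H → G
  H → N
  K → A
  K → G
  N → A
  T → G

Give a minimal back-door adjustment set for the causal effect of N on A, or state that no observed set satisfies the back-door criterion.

desc(N)\{N}={A}; candidates ⊆ {G,H,K,T}.
∅: N⊥A given ∅ in G with N→· removed — back-door holds.

N→A: minimal back-door set ∅.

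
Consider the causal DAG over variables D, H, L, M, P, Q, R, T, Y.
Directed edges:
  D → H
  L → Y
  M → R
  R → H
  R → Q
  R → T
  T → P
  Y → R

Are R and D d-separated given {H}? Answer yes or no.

No — R and D are d-connected given {H}.

Bayes-Ball from R | {H} reaches {D,L,M,P,Q,T,Y}.
D ∈ reach(R|{H}) ⇒ R ⊥̸ D | {H}.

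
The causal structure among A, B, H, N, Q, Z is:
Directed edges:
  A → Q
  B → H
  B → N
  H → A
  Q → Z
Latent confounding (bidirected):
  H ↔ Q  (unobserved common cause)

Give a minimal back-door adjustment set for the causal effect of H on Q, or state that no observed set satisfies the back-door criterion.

desc(H)\{H}={A,Q,Z}; candidates ⊆ {B,N}.
H↔Q: latent back-door arc(s) into H.
size 0: {}; under {} H still reaches {B,N,Q,Z} ∋ Q.
size 1: {B}, {N}; under {B} H still reaches {Q,Z} ∋ Q.
size 2: {B,N}; under {B,N} H still reaches {Q,Z} ∋ Q.
H↔Q cannot be blocked by any observed set — no back-door set.

H→Q: no observed back-door set.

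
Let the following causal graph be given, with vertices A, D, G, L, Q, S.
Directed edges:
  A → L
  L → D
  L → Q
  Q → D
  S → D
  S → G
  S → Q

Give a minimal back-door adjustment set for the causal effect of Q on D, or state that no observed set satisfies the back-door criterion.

Q→D: minimal back-door set {L, S}.

desc(Q)\{Q}={D}; candidates ⊆ {A,G,L,S}.
size 0: {}; under {} Q still reaches {A,D,G,L,S} ∋ D.
size 1: {A}, {G}, {L} …(+1); under {A} Q still reaches {D,G,L,S} ∋ D.
{L,S}: Q⊥D given {L,S} in G with Q→· removed — back-door holds.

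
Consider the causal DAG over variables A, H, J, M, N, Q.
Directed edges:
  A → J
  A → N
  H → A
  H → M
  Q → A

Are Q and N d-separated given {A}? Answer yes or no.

Bayes-Ball from Q | {A} reaches {H,M}.
N ∉ reach(Q|{A}) ⇒ Q ⊥ N | {A}.

Yes — Q ⊥ N | {A}.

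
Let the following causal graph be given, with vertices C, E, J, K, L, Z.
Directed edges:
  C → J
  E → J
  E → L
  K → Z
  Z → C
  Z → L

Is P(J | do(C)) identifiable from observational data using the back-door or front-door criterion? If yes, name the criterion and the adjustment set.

P(J|do(C)): backdoor, adjust for ∅.

desc(C)\{C}={J}; candidates ⊆ {E,K,L,Z}.
∅: C⊥J given ∅ in G with C→· removed — back-door holds.
P(J|do(C)) = P(J|C) — no adjustment needed.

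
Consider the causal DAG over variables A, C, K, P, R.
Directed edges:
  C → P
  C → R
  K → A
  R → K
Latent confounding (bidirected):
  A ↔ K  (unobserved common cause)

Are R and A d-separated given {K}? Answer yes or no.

No — R and A are d-connected given {K}.

Bayes-Ball from R | {K} reaches {A,C,P}.
A ∈ reach(R|{K}) ⇒ R ⊥̸ A | {K}.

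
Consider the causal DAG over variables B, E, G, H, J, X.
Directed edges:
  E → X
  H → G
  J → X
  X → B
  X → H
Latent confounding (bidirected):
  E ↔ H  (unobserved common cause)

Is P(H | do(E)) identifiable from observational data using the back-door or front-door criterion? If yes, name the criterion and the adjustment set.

P(H|do(E)): frontdoor, adjust for {X}.

desc(E)\{E}={B,G,H,X}; candidates ⊆ {J}.
E↔H: latent back-door arc(s) into E.
size 0: {}; under {} E still reaches {G,H} ∋ H.
size 1: {J}; under {J} E still reaches {G,H} ∋ H.
E↔H cannot be blocked by any observed set — no back-door set.
{X}: (i) intercepts every directed E→H path; (ii) no back-door E→{X}; (iii) {E} blocks every back-door {X}→H. Front-door holds.
P(H|do(E)) = Σ_{X} P(X|E) Σ_{E'} P(H|X,E')P(E').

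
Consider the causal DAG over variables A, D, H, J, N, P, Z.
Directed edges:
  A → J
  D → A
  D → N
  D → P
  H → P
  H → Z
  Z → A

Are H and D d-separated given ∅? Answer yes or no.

Bayes-Ball from H | ∅ reaches {A,J,P,Z}.
D ∉ reach(H|∅) ⇒ H ⊥ D | ∅.

Yes — H ⊥ D | ∅.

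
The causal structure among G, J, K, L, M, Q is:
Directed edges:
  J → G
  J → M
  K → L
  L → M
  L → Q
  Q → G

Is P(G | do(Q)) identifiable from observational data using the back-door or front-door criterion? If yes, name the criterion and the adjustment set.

desc(Q)\{Q}={G}; candidates ⊆ {J,K,L,M}.
∅: Q⊥G given ∅ in G with Q→· removed — back-door holds.
P(G|do(Q)) = P(G|Q) — no adjustment needed.

P(G|do(Q)): backdoor, adjust for ∅.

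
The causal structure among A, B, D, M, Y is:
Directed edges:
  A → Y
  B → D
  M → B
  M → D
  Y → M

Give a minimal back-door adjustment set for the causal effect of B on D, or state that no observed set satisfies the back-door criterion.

desc(B)\{B}={D}; candidates ⊆ {A,M,Y}.
size 0: {}; under {} B still reaches {A,D,M,Y} ∋ D.
{M}: B⊥D given {M} in G with B→· removed — back-door holds.

B→D: minimal back-door set {M}.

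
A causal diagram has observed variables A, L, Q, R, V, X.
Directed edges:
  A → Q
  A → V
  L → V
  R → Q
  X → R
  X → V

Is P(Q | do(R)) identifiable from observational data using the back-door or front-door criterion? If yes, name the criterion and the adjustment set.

P(Q|do(R)): backdoor, adjust for ∅.

desc(R)\{R}={Q}; candidates ⊆ {A,L,V,X}.
∅: R⊥Q given ∅ in G with R→· removed — back-door holds.
P(Q|do(R)) = P(Q|R) — no adjustment needed.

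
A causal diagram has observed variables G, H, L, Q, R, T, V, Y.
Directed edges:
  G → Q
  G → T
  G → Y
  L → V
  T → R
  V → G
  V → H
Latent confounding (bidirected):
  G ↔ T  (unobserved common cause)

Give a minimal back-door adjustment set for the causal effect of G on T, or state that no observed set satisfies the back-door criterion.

G→T: no observed back-door set.

desc(G)\{G}={Q,R,T,Y}; candidates ⊆ {H,L,V}.
G↔T: latent back-door arc(s) into G.
size 0: {}; under {} G still reaches {H,L,R,T,V} ∋ T.
size 1: {H}, {L}, {V}; under {H} G still reaches {L,R,T,V} ∋ T.
size 2: {H,L}, {H,V}, {L,V}; under {H,L} G still reaches {R,T,V} ∋ T.
G↔T cannot be blocked by any observed set — no back-door set.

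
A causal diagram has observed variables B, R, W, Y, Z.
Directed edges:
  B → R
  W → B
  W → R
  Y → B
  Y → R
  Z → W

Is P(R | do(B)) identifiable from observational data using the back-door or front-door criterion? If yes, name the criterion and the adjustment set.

desc(B)\{B}={R}; candidates ⊆ {W,Y,Z}.
size 0: {}; under {} B still reaches {R,W,Y,Z} ∋ R.
size 1: {W}, {Y}, {Z}; under {W} B still reaches {R,Y} ∋ R.
{W,Y}: B⊥R given {W,Y} in G with B→· removed — back-door holds.
P(R|do(B)) = Σ_{W,Y} P(R|B,W,Y)·P(W,Y).

P(R|do(B)): backdoor, adjust for {W, Y}.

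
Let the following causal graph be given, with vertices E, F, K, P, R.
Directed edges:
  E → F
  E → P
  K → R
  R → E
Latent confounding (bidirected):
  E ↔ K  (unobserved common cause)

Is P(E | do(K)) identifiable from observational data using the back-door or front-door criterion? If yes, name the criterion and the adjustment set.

P(E|do(K)): frontdoor, adjust for {R}.

desc(K)\{K}={E,F,P,R}; candidates ⊆ {—}.
K↔E: latent back-door arc(s) into K.
size 0: {}; under {} K still reaches {E,F,P} ∋ E.
K↔E cannot be blocked by any observed set — no back-door set.
{R}: (i) intercepts every directed K→E path; (ii) no back-door K→{R}; (iii) {K} blocks every back-door {R}→E. Front-door holds.
P(E|do(K)) = Σ_{R} P(R|K) Σ_{K'} P(E|R,K')P(K').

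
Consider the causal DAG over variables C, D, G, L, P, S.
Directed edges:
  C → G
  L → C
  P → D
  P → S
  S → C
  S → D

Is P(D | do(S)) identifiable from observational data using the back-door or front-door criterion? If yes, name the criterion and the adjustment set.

P(D|do(S)): backdoor, adjust for {P}.

desc(S)\{S}={C,D,G}; candidates ⊆ {L,P}.
size 0: {}; under {} S still reaches {D,P} ∋ D.
{P}: S⊥D given {P} in G with S→· removed — back-door holds.
P(D|do(S)) = Σ_{P} P(D|S,P)·P(P).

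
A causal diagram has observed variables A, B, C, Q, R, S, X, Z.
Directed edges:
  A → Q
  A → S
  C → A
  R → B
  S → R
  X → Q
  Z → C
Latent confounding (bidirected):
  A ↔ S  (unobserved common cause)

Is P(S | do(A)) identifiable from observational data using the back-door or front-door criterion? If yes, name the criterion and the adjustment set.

desc(A)\{A}={B,Q,R,S}; candidates ⊆ {C,X,Z}.
A↔S: latent back-door arc(s) into A.
size 0: {}; under {} A still reaches {B,C,R,S,Z} ∋ S.
size 1: {C}, {X}, {Z}; under {C} A still reaches {B,R,S} ∋ S.
size 2: {C,X}, {C,Z}, {X,Z}; under {C,X} A still reaches {B,R,S} ∋ S.
A↔S cannot be blocked by any observed set — no back-door set.
No mediator lies on a directed A→…→S path.
Neither criterion identifies P(S|do(A)) in this graph.

P(S|do(A)): not identifiable (no BD/FD set).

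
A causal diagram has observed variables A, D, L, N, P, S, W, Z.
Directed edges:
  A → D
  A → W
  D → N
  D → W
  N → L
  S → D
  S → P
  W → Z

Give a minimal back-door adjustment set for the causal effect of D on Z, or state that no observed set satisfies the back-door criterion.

desc(D)\{D}={L,N,W,Z}; candidates ⊆ {A,P,S}.
size 0: {}; under {} D still reaches {A,P,S,W,Z} ∋ Z.
{A}: D⊥Z given {A} in G with D→· removed — back-door holds.

D→Z: minimal back-door set {A}.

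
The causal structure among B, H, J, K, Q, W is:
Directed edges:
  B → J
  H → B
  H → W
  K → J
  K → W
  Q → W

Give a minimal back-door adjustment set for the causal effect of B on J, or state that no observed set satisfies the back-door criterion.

B→J: minimal back-door set ∅.

desc(B)\{B}={J}; candidates ⊆ {H,K,Q,W}.
∅: B⊥J given ∅ in G with B→· removed — back-door holds.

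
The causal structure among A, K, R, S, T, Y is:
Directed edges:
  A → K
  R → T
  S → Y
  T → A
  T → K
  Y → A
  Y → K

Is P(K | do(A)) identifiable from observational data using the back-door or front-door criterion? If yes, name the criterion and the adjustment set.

desc(A)\{A}={K}; candidates ⊆ {R,S,T,Y}.
size 0: {}; under {} A still reaches {K,R,S,T,Y} ∋ K.
size 1: {R}, {S}, {T} …(+1); under {R} A still reaches {K,S,T,Y} ∋ K.
{T,Y}: A⊥K given {T,Y} in G with A→· removed — back-door holds.
P(K|do(A)) = Σ_{T,Y} P(K|A,T,Y)·P(T,Y).

P(K|do(A)): backdoor, adjust for {T, Y}.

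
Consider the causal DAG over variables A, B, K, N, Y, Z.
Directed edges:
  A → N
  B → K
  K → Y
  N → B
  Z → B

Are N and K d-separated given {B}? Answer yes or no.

Yes — N ⊥ K | {B}.

Bayes-Ball from N | {B} reaches {A,Z}.
K ∉ reach(N|{B}) ⇒ N ⊥ K | {B}.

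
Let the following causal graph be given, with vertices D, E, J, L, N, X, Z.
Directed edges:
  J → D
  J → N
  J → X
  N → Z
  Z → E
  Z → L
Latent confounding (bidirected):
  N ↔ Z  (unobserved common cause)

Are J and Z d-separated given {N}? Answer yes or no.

Bayes-Ball from J | {N} reaches {D,E,L,X,Z}.
Z ∈ reach(J|{N}) ⇒ J ⊥̸ Z | {N}.

No — J and Z are d-connected given {N}.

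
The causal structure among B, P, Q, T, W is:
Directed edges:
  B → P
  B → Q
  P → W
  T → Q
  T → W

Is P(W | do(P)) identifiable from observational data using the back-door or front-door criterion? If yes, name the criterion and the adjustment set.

desc(P)\{P}={W}; candidates ⊆ {B,Q,T}.
∅: P⊥W given ∅ in G with P→· removed — back-door holds.
P(W|do(P)) = P(W|P) — no adjustment needed.

P(W|do(P)): backdoor, adjust for ∅.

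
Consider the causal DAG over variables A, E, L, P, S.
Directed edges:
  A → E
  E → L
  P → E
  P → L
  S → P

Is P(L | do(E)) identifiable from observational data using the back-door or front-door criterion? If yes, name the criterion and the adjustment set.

desc(E)\{E}={L}; candidates ⊆ {A,P,S}.
size 0: {}; under {} E still reaches {A,L,P,S} ∋ L.
{P}: E⊥L given {P} in G with E→· removed — back-door holds.
P(L|do(E)) = Σ_{P} P(L|E,P)·P(P).

P(L|do(E)): backdoor, adjust for {P}.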